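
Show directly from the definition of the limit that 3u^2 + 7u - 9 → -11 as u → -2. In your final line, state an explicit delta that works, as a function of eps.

delta = min(1, eps/10)

Let eps > 0 be given. We want delta > 0 such that 0 < |u + 2| < delta implies |(3u^2 + 7u - 9) + 11| < eps.
(3u^2 + 7u - 9) + 11 = 3u^2 + 7u + 2 = (u + 2)(3u + 1).
So |(3u^2 + 7u - 9) + 11| = |u + 2|·|3u + 1|.
Assume first that |u + 2| < 1, so |u| < 3. Then |3u + 1| ≤ 3·3 + 1 = 10.
Hence |(3u^2 + 7u - 9) + 11| ≤ 10|u + 2| < eps provided |u + 2| < eps/10.
Choosing delta = min(1, eps/10) ensures both conditions, hence |(3u^2 + 7u - 9) + 11| < eps.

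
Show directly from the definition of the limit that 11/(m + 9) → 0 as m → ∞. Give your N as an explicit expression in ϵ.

Let ϵ > 0. For m ≥ 1, |11/(m + 9) − 0| = 11/(m + 9) ≤ 11/m.
We need 11/m < ϵ, i.e. m > 11/ϵ.
Take N = 11/ϵ. If m > N then |11/(m + 9)| ≤ 11/m < ϵ.

N = 11/ϵ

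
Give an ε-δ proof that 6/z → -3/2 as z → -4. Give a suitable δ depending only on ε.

δ = min(2, (4/3)ε)

Fix ε > 0. We seek δ > 0 such that 0 < |z + 4| < δ implies |6/z + 3/2| < ε.
|6/z + 3/2| = 6·|-4 − z|/(4·|z|) = 6|z + 4|/(4|z|).
Restrict δ ≤ 2. Then |z + 4| < 2 gives |z| > 2, so 4|z| > 8.
Then |6/z + 3/2| < 6|z + 4|/8, which is < ε when |z + 4| < (4/3)ε.
Take δ = min(2, (4/3)ε). Then 0 < |z + 4| < δ gives both |z + 4| < 2 and |z + 4| < (4/3)ε, so |6/z + 3/2| < ε.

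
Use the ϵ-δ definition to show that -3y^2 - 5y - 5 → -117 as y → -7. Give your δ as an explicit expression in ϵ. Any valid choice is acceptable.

Suppose ϵ > 0. We want δ > 0 such that 0 < |y + 7| < δ implies |(-3y^2 - 5y - 5) + 117| < ϵ.
(-3y^2 - 5y - 5) + 117 = -3y^2 - 5y + 112 = (y + 7)(-3y + 16).
So |(-3y^2 - 5y - 5) + 117| = |y + 7|·|-3y + 16|.
Assume first that |y + 7| < 1, so |y| < 8. Then |-3y + 16| ≤ 3·8 + 16 = 40.
Hence |(-3y^2 - 5y - 5) + 117| ≤ 40|y + 7| < ϵ provided |y + 7| < ϵ/40.
Take δ = min(1, ϵ/40). Then 0 < |y + 7| < δ gives both |y + 7| < 1 and |y + 7| < ϵ/40, so |(-3y^2 - 5y - 5) + 117| < ϵ.

δ = min(1, ϵ/40)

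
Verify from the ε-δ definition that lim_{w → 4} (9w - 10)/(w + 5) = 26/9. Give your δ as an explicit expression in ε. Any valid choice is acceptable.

δ = min(9/2, (81/110)ε)

Let ε > 0 be given. We want δ > 0 with 0 < |w − 4| < δ ⇒ |(9w - 10)/(w + 5) − (26/9)| < ε.
Combining over a common denominator, (9w - 10)/(w + 5) − (26/9) = [(9w - 10)·9 − 26·(w + 5)] / [9·(w + 5)] = 55(w − 4) / (9(w + 5)).
So |(9w - 10)/(w + 5) − (26/9)| = 55|w − 4| / (9·|w + 5|).
Restrict δ ≤ 9/2. Then |w − 4| < 9/2 gives |w + 5| = |(w − 4) + 9| ≥ 9 − 9/2 = 9/2.
Hence |(9w - 10)/(w + 5) − (26/9)| < 55|w − 4|/(9·(9/2)) = (110/81)|w − 4|, which is < ε once |w − 4| < (81/110)ε.
Take δ = min(9/2, (81/110)ε). Then 0 < |w − 4| < δ forces both bounds, so |(9w - 10)/(w + 5) − (26/9)| < ε.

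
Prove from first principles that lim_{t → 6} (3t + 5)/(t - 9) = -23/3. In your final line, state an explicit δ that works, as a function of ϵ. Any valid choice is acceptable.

Fix ϵ > 0. We want δ > 0 with 0 < |t − 6| < δ ⇒ |(3t + 5)/(t - 9) + 23/3| < ϵ.
Combining over a common denominator, (3t + 5)/(t - 9) + 23/3 = [(3t + 5)·(-3) − 23·(t - 9)] / [(-3)·(t - 9)] = -32(t − 6) / ((-3)(t - 9)).
So |(3t + 5)/(t - 9) + 23/3| = 32|t − 6| / (3·|t − 9|).
Require δ ≤ 3/2, so |t − 9| ≥ |-3| − |t − 6| > 3 − 3/2 = 3/2.
Hence |(3t + 5)/(t - 9) + 23/3| < 32|t − 6|/(3·(3/2)) = (64/9)|t − 6|, which is < ϵ once |t − 6| < (9/64)ϵ.
Take δ = min(3/2, (9/64)ϵ). Then 0 < |t − 6| < δ forces both bounds, so |(3t + 5)/(t - 9) + 23/3| < ϵ.

δ = min(3/2, (9/64)ϵ)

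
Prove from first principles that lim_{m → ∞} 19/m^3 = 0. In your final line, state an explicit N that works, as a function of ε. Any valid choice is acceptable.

N = (19/ε)^{1/3}

Let ε > 0. For m ≥ 1, |19/m^3 − 0| = 19/m^3.
19/m^3 < ε ⇔ m^3 > 19/ε ⇔ m > (19/ε)^{1/3}.
Take N = (19/ε)^{1/3}. Then m > N implies 19/m^3 < ε.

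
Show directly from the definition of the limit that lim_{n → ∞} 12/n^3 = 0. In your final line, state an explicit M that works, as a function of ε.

Fix ε > 0. For n ≥ 1, |12/n^3 − 0| = 12/n^3.
12/n^3 < ε ⇔ n^3 > 12/ε ⇔ n > (12/ε)^{1/3}.
Take M = (12/ε)^{1/3}. Then n > M implies 12/n^3 < ε.

M = (12/ε)^{1/3}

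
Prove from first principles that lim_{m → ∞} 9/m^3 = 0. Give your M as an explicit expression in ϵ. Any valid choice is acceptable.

M = (9/ϵ)^{1/3}

Fix ϵ > 0. For m ≥ 1, |9/m^3 − 0| = 9/m^3.
9/m^3 < ϵ ⇔ m^3 > 9/ϵ ⇔ m > (9/ϵ)^{1/3}.
Take M = (9/ϵ)^{1/3}. Then m > M implies 9/m^3 < ϵ.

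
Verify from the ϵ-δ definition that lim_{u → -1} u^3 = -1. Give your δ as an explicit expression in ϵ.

Suppose ϵ > 0. We seek δ > 0 with 0 < |u + 1| < δ ⇒ |u^3 + 1| < ϵ.
Factor: u^3 + 1 = (u + 1)(u^2 - u + 1), so |u^3 + 1| = |u + 1|·|u^2 - u + 1|.
Impose δ ≤ 1 so that |u| < 2; then |u^2 - u + 1| ≤ 7.
Hence |u^3 + 1| ≤ 7|u + 1|, which is < ϵ once |u + 1| < ϵ/7.
Take δ = min(1, ϵ/7). If 0 < |u + 1| < δ then both bounds hold and |u^3 + 1| ≤ 7|u + 1| < 7·(ϵ/7) = ϵ.

δ = min(1, ϵ/7)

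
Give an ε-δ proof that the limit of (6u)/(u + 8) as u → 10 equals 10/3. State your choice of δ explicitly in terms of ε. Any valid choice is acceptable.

δ = min(9, (27/8)ε)

Let ε > 0. We want δ > 0 with 0 < |u − 10| < δ ⇒ |(6u)/(u + 8) − (10/3)| < ε.
Combining over a common denominator, (6u)/(u + 8) − (10/3) = [(6u)·18 − 60·(u + 8)] / [18·(u + 8)] = 48(u − 10) / (18(u + 8)).
So |(6u)/(u + 8) − (10/3)| = 48|u − 10| / (18·|u + 8|).
Require δ ≤ 9, so |u + 8| ≥ |18| − |u − 10| > 18 − 9 = 9.
Hence |(6u)/(u + 8) − (10/3)| < 48|u − 10|/(18·9) = (8/27)|u − 10|, which is < ε once |u − 10| < (27/8)ε.
Take δ = min(9, (27/8)ε). Then 0 < |u − 10| < δ forces both bounds, so |(6u)/(u + 8) − (10/3)| < ε.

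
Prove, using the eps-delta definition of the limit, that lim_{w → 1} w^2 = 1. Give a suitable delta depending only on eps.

Let eps > 0 be given. We seek delta > 0 with 0 < |w − 1| < delta ⇒ |w^2 − 1| < eps.
Factor: w^2 − 1 = (w − 1)(w + 1), so |w^2 − 1| = |w − 1|·|w + 1|.
Impose delta ≤ 2 so that |w| < 3; then |w + 1| ≤ 4.
Hence |w^2 − 1| ≤ 4|w − 1|, which is < eps once |w − 1| < eps/4.
Take delta = min(2, eps/4). If 0 < |w − 1| < delta then both bounds hold and |w^2 − 1| ≤ 4|w − 1| < 4·(eps/4) = eps.

delta = min(2, eps/4)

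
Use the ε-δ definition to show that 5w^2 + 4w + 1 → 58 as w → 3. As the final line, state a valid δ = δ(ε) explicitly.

δ = min(1, ε/39)

Suppose ε > 0. We want δ > 0 such that 0 < |w − 3| < δ implies |(5w^2 + 4w + 1) − 58| < ε.
(5w^2 + 4w + 1) − 58 = 5w^2 + 4w - 57 = (w − 3)(5w + 19).
So |(5w^2 + 4w + 1) − 58| = |w − 3|·|5w + 19|.
Require δ ≤ 1. Then |w − 3| < 1 gives |w| < 4, and by the triangle inequality |5w + 19| ≤ 5·4 + 19 = 39.
Hence |(5w^2 + 4w + 1) − 58| ≤ 39|w − 3| < ε provided |w − 3| < ε/39.
Choosing δ = min(1, ε/39) ensures both conditions, hence |(5w^2 + 4w + 1) − 58| < ε.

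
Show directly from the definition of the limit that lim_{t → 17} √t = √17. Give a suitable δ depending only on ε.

δ = min(17, √17·ε)

Let ε > 0. We want δ > 0 such that 0 < |t − 17| < δ implies |√t − √17| < ε.
Multiplying by the conjugate, |√t − √17| = |t − 17|/(√t + √17).
Restrict δ ≤ 17 so that |t − 17| < 17 forces t > 0, and then √t + √17 > √17.
Hence |√t − √17| < |t − 17|/√17, which is < ε once |t − 17| < √17·ε.
Take δ = min(17, √17·ε). If 0 < |t − 17| < δ then t > 0 and |√t − √17| < |t − 17|/√17 < ε.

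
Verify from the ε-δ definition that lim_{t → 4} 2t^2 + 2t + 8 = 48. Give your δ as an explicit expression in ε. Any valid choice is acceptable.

Let ε > 0 be given. We want δ > 0 such that 0 < |t − 4| < δ implies |(2t^2 + 2t + 8) − 48| < ε.
(2t^2 + 2t + 8) − 48 = 2t^2 + 2t - 40 = (t − 4)(2t + 10).
So |(2t^2 + 2t + 8) − 48| = |t − 4|·|2t + 10|.
Require δ ≤ 1. Then |t − 4| < 1 gives |t| < 5, and by the triangle inequality |2t + 10| ≤ 2·5 + 10 = 20.
Hence |(2t^2 + 2t + 8) − 48| ≤ 20|t − 4| < ε provided |t − 4| < ε/20.
Choosing δ = min(1, ε/20) ensures both conditions, hence |(2t^2 + 2t + 8) − 48| < ε.

δ = min(1, ε/20)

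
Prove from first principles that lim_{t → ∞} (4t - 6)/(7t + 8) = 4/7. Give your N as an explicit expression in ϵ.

N = (74/49)/ϵ

Let ϵ > 0. We seek N > 0 such that t > N implies |(4t - 6)/(7t + 8) − (4/7)| < ϵ.
(4t - 6)/(7t + 8) − (4/7) = (7(4t - 6) − 4(7t + 8)) / (7(7t + 8)) = -74/(7(7t + 8)).
For t > 0 we have 7t + 8 > 7t, so |(4t - 6)/(7t + 8) − (4/7)| = 74/(7(7t + 8)) < 74/(7·7t) = (74/49)/t.
Thus |(4t - 6)/(7t + 8) − (4/7)| < ϵ whenever t > (74/49)/ϵ.
Take N = (74/49)/ϵ. If t > N then |(4t - 6)/(7t + 8) − (4/7)| < (74/49)/t < ϵ.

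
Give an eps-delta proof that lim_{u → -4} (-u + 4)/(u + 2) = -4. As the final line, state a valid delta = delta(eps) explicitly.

Let eps > 0 be given. We want delta > 0 with 0 < |u + 4| < delta ⇒ |(-u + 4)/(u + 2) + 4| < eps.
Combining over a common denominator, (-u + 4)/(u + 2) + 4 = [(-u + 4)·(-2) − 8·(u + 2)] / [(-2)·(u + 2)] = -6(u + 4) / ((-2)(u + 2)).
So |(-u + 4)/(u + 2) + 4| = 6|u + 4| / (2·|u + 2|).
Require delta ≤ 1, so |u + 2| ≥ |-2| − |u + 4| > 2 − 1 = 1.
Hence |(-u + 4)/(u + 2) + 4| < 6|u + 4|/(2·1) = 3|u + 4|, which is < eps once |u + 4| < (1/3)eps.
Take delta = min(1, (1/3)eps). Then 0 < |u + 4| < delta forces both bounds, so |(-u + 4)/(u + 2) + 4| < eps.

delta = min(1, (1/3)eps)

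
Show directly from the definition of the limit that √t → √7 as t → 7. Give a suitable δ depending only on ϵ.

δ = min(7, √7·ϵ)

Suppose ϵ > 0. We want δ > 0 such that 0 < |t − 7| < δ implies |√t − √7| < ϵ.
Rationalise: √t − √7 = (t − 7)/(√t + √7), so |√t − √7| = |t − 7|/(√t + √7).
Restrict δ ≤ 7 so that |t − 7| < 7 forces t > 0, and then √t + √7 > √7.
Hence |√t − √7| < |t − 7|/√7, which is < ϵ once |t − 7| < √7·ϵ.
Take δ = min(7, √7·ϵ). If 0 < |t − 7| < δ then t > 0 and |√t − √7| < |t − 7|/√7 < ϵ.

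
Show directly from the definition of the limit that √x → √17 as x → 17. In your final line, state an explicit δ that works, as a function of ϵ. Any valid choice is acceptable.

Let ϵ > 0. We want δ > 0 such that 0 < |x − 17| < δ implies |√x − √17| < ϵ.
Multiplying by the conjugate, |√x − √17| = |x − 17|/(√x + √17).
Restrict δ ≤ 17 so that |x − 17| < 17 forces x > 0, and then √x + √17 > √17.
Hence |√x − √17| < |x − 17|/√17, which is < ϵ once |x − 17| < √17·ϵ.
Take δ = min(17, √17·ϵ). If 0 < |x − 17| < δ then x > 0 and |√x − √17| < |x − 17|/√17 < ϵ.

δ = min(17, √17·ϵ)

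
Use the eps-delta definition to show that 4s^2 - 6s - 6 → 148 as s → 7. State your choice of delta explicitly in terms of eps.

Fix eps > 0. We want delta > 0 such that 0 < |s − 7| < delta implies |(4s^2 - 6s - 6) − 148| < eps.
(4s^2 - 6s - 6) − 148 = 4s^2 - 6s - 154 = (s − 7)(4s + 22).
So |(4s^2 - 6s - 6) − 148| = |s − 7|·|4s + 22|.
Assume first that |s − 7| < 2, so |s| < 9. Then |4s + 22| ≤ 4·9 + 22 = 58.
Hence |(4s^2 - 6s - 6) − 148| ≤ 58|s − 7| < eps provided |s − 7| < eps/58.
Choosing delta = min(2, eps/58) ensures both conditions, hence |(4s^2 - 6s - 6) − 148| < eps.

delta = min(2, eps/58)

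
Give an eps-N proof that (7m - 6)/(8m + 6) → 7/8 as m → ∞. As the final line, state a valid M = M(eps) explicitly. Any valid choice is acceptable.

M = (45/32)/eps

Suppose eps > 0. For m ≥ 1, |(7m - 6)/(8m + 6) − (7/8)| = |-90|/(8(8m + 6)) = 90/(8(8m + 6)).
Since 8m + 6 ≥ 8m for m ≥ 1, this is ≤ 90/(8·8m) = (45/32)/m.
So |(7m - 6)/(8m + 6) − (7/8)| < eps whenever m > (45/32)/eps.
Take M = (45/32)/eps. If m > M then |(7m - 6)/(8m + 6) − (7/8)| ≤ (45/32)/m < eps.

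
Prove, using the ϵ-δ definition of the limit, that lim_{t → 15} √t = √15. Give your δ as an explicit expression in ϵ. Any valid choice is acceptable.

Let ϵ > 0. We want δ > 0 such that 0 < |t − 15| < δ implies |√t − √15| < ϵ.
Multiplying by the conjugate, |√t − √15| = |t − 15|/(√t + √15).
Restrict δ ≤ 15 so that |t − 15| < 15 forces t > 0, and then √t + √15 > √15.
Hence |√t − √15| < |t − 15|/√15, which is < ϵ once |t − 15| < √15·ϵ.
Take δ = min(15, √15·ϵ). If 0 < |t − 15| < δ then t > 0 and |√t − √15| < |t − 15|/√15 < ϵ.

δ = min(15, √15·ϵ)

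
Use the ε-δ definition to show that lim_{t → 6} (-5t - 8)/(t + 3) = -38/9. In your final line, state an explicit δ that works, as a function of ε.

Suppose ε > 0. We want δ > 0 with 0 < |t − 6| < δ ⇒ |(-5t - 8)/(t + 3) + 38/9| < ε.
Combining over a common denominator, (-5t - 8)/(t + 3) + 38/9 = [(-5t - 8)·9 − (-38)·(t + 3)] / [9·(t + 3)] = -7(t − 6) / (9(t + 3)).
So |(-5t - 8)/(t + 3) + 38/9| = 7|t − 6| / (9·|t + 3|).
Require δ ≤ 9/2, so |t + 3| ≥ |9| − |t − 6| > 9 − 9/2 = 9/2.
Hence |(-5t - 8)/(t + 3) + 38/9| < 7|t − 6|/(9·(9/2)) = (14/81)|t − 6|, which is < ε once |t − 6| < (81/14)ε.
Take δ = min(9/2, (81/14)ε). Then 0 < |t − 6| < δ forces both bounds, so |(-5t - 8)/(t + 3) + 38/9| < ε.

δ = min(9/2, (81/14)ε)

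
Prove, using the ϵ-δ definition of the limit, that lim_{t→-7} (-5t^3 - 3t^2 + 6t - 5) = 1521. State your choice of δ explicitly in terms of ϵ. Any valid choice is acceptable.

Let ϵ > 0. We want δ > 0 such that 0 < |t + 7| < δ implies |(-5t^3 - 3t^2 + 6t - 5) − 1521| < ϵ.
(-5t^3 - 3t^2 + 6t - 5) − 1521 = -5t^3 - 3t^2 + 6t - 1526 = (t + 7)(-5t^2 + 32t - 218).
So |(-5t^3 - 3t^2 + 6t - 5) − 1521| = |t + 7|·|-5t^2 + 32t - 218|.
Require δ ≤ 1. Then |t + 7| < 1 gives |t| < 8, and by the triangle inequality |-5t^2 + 32t - 218| ≤ 5·8^2 + 32·8 + 218 = 794.
Hence |(-5t^3 - 3t^2 + 6t - 5) − 1521| ≤ 794|t + 7| < ϵ provided |t + 7| < ϵ/794.
Take δ = min(1, ϵ/794). Then 0 < |t + 7| < δ gives both |t + 7| < 1 and |t + 7| < ϵ/794, so |(-5t^3 - 3t^2 + 6t - 5) − 1521| < ϵ.

δ = min(1, ϵ/794)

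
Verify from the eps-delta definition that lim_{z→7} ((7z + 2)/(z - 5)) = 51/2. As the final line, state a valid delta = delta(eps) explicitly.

Let eps > 0 be given. We want delta > 0 with 0 < |z − 7| < delta ⇒ |(7z + 2)/(z - 5) − (51/2)| < eps.
Combining over a common denominator, (7z + 2)/(z - 5) − (51/2) = [(7z + 2)·2 − 51·(z - 5)] / [2·(z - 5)] = -37(z − 7) / (2(z - 5)).
So |(7z + 2)/(z - 5) − (51/2)| = 37|z − 7| / (2·|z − 5|).
Require delta ≤ 1, so |z − 5| ≥ |2| − |z − 7| > 2 − 1 = 1.
Hence |(7z + 2)/(z - 5) − (51/2)| < 37|z − 7|/(2·1) = (37/2)|z − 7|, which is < eps once |z − 7| < (2/37)eps.
Take delta = min(1, (2/37)eps). Then 0 < |z − 7| < delta forces both bounds, so |(7z + 2)/(z - 5) − (51/2)| < eps.

delta = min(1, (2/37)eps)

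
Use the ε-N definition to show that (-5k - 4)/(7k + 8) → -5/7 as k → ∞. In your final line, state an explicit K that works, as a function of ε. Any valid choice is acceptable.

Let ε > 0 be given. For k ≥ 1, |(-5k - 4)/(7k + 8) + 5/7| = |12|/(7(7k + 8)) = 12/(7(7k + 8)).
Since 7k + 8 ≥ 7k for k ≥ 1, this is ≤ 12/(7·7k) = (12/49)/k.
So |(-5k - 4)/(7k + 8) + 5/7| < ε whenever k > (12/49)/ε.
Take K = (12/49)/ε. If k > K then |(-5k - 4)/(7k + 8) + 5/7| ≤ (12/49)/k < ε.

K = (12/49)/ε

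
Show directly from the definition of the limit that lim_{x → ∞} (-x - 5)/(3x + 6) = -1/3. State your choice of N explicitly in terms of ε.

N = 1/ε

Let ε > 0. We seek N > 0 such that x > N implies |(-x - 5)/(3x + 6) + 1/3| < ε.
(-x - 5)/(3x + 6) + 1/3 = (3(-x - 5) − (-1)(3x + 6)) / (3(3x + 6)) = -9/(3(3x + 6)).
For x > 0 we have 3x + 6 > 3x, so |(-x - 5)/(3x + 6) + 1/3| = 9/(3(3x + 6)) < 9/(3·3x) = 1/x.
Thus |(-x - 5)/(3x + 6) + 1/3| < ε whenever x > 1/ε.
Take N = 1/ε. If x > N then |(-x - 5)/(3x + 6) + 1/3| < 1/x < ε.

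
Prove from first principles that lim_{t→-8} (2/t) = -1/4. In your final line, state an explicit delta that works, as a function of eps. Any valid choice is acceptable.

Suppose eps > 0. We seek delta > 0 such that 0 < |t + 8| < delta implies |2/t + 1/4| < eps.
|2/t + 1/4| = 2·|-8 − t|/(8·|t|) = 2|t + 8|/(8|t|).
Restrict delta ≤ 4. Then |t + 8| < 4 gives |t| > 4, so 8|t| > 32.
Then |2/t + 1/4| < 2|t + 8|/32, which is < eps when |t + 8| < 16eps.
Take delta = min(4, 16eps). Then 0 < |t + 8| < delta gives both |t + 8| < 4 and |t + 8| < 16eps, so |2/t + 1/4| < eps.

delta = min(4, 16eps)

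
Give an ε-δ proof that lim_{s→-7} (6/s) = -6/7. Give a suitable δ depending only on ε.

Let ε > 0 be given. We seek δ > 0 such that 0 < |s + 7| < δ implies |6/s + 6/7| < ε.
|6/s + 6/7| = 6·|-7 − s|/(7·|s|) = 6|s + 7|/(7|s|).
Restrict δ ≤ 7/2. Then |s + 7| < 7/2 gives |s| > 7/2, so 7|s| > 49/2.
Then |6/s + 6/7| < 6|s + 7|/(49/2), which is < ε when |s + 7| < (49/12)ε.
Take δ = min(7/2, (49/12)ε). Then 0 < |s + 7| < δ gives both |s + 7| < 7/2 and |s + 7| < (49/12)ε, so |6/s + 6/7| < ε.

δ = min(7/2, (49/12)ε)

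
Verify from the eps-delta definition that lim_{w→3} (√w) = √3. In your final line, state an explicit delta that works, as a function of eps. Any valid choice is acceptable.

delta = min(3, √3·eps)

Let eps > 0. We want delta > 0 such that 0 < |w − 3| < delta implies |√w − √3| < eps.
Multiplying by the conjugate, |√w − √3| = |w − 3|/(√w + √3).
Restrict delta ≤ 3 so that |w − 3| < 3 forces w > 0, and then √w + √3 > √3.
Hence |√w − √3| < |w − 3|/√3, which is < eps once |w − 3| < √3·eps.
Take delta = min(3, √3·eps). If 0 < |w − 3| < delta then w > 0 and |√w − √3| < |w − 3|/√3 < eps.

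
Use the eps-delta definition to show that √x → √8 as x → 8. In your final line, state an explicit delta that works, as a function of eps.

delta = min(8, √8·eps)

Fix eps > 0. We want delta > 0 such that 0 < |x − 8| < delta implies |√x − √8| < eps.
Multiplying by the conjugate, |√x − √8| = |x − 8|/(√x + √8).
Restrict delta ≤ 8 so that |x − 8| < 8 forces x > 0, and then √x + √8 > √8.
Hence |√x − √8| < |x − 8|/√8, which is < eps once |x − 8| < √8·eps.
Take delta = min(8, √8·eps). If 0 < |x − 8| < delta then x > 0 and |√x − √8| < |x − 8|/√8 < eps.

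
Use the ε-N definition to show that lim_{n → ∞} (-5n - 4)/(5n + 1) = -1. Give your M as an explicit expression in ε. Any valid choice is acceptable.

M = (3/5)/ε

Let ε > 0 be given. For n ≥ 1, |(-5n - 4)/(5n + 1) + 1| = |-15|/(5(5n + 1)) = 15/(5(5n + 1)).
Since 5n + 1 ≥ 5n for n ≥ 1, this is ≤ 15/(5·5n) = (3/5)/n.
So |(-5n - 4)/(5n + 1) + 1| < ε whenever n > (3/5)/ε.
Take M = (3/5)/ε. If n > M then |(-5n - 4)/(5n + 1) + 1| ≤ (3/5)/n < ε.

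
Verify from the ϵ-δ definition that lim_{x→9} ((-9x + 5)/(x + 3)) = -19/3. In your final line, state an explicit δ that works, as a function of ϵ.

δ = min(6, (9/4)ϵ)

Let ϵ > 0 be given. We want δ > 0 with 0 < |x − 9| < δ ⇒ |(-9x + 5)/(x + 3) + 19/3| < ϵ.
Combining over a common denominator, (-9x + 5)/(x + 3) + 19/3 = [(-9x + 5)·12 − (-76)·(x + 3)] / [12·(x + 3)] = -32(x − 9) / (12(x + 3)).
So |(-9x + 5)/(x + 3) + 19/3| = 32|x − 9| / (12·|x + 3|).
Restrict δ ≤ 6. Then |x − 9| < 6 gives |x + 3| = |(x − 9) + 12| ≥ 12 − 6 = 6.
Hence |(-9x + 5)/(x + 3) + 19/3| < 32|x − 9|/(12·6) = (4/9)|x − 9|, which is < ϵ once |x − 9| < (9/4)ϵ.
Take δ = min(6, (9/4)ϵ). Then 0 < |x − 9| < δ forces both bounds, so |(-9x + 5)/(x + 3) + 19/3| < ϵ.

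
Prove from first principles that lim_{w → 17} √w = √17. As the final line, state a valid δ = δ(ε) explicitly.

Let ε > 0. We want δ > 0 such that 0 < |w − 17| < δ implies |√w − √17| < ε.
Multiplying by the conjugate, |√w − √17| = |w − 17|/(√w + √17).
Restrict δ ≤ 17 so that |w − 17| < 17 forces w > 0, and then √w + √17 > √17.
Hence |√w − √17| < |w − 17|/√17, which is < ε once |w − 17| < √17·ε.
Take δ = min(17, √17·ε). If 0 < |w − 17| < δ then w > 0 and |√w − √17| < |w − 17|/√17 < ε.

δ = min(17, √17·ε)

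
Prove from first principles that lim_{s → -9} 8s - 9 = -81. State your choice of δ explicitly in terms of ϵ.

Fix ϵ > 0. We need δ > 0 so that 0 < |s + 9| < δ implies |(8s - 9) + 81| < ϵ.
|(8s - 9) + 81| = |8s + 72| = 8|s + 9|.
So 8|s + 9| < ϵ exactly when |s + 9| < ϵ/8.
Take δ = ϵ/8. If 0 < |s + 9| < δ then |(8s - 9) + 81| = 8|s + 9| < 8·(ϵ/8) = ϵ.

δ = ϵ/8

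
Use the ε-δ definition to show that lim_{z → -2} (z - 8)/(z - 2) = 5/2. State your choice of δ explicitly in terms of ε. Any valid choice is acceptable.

Suppose ε > 0. We want δ > 0 with 0 < |z + 2| < δ ⇒ |(z - 8)/(z - 2) − (5/2)| < ε.
Combining over a common denominator, (z - 8)/(z - 2) − (5/2) = [(z - 8)·(-4) − (-10)·(z - 2)] / [(-4)·(z - 2)] = 6(z + 2) / ((-4)(z - 2)).
So |(z - 8)/(z - 2) − (5/2)| = 6|z + 2| / (4·|z − 2|).
Require δ ≤ 2, so |z − 2| ≥ |-4| − |z + 2| > 4 − 2 = 2.
Hence |(z - 8)/(z - 2) − (5/2)| < 6|z + 2|/(4·2) = (3/4)|z + 2|, which is < ε once |z + 2| < (4/3)ε.
Take δ = min(2, (4/3)ε). Then 0 < |z + 2| < δ forces both bounds, so |(z - 8)/(z - 2) − (5/2)| < ε.

δ = min(2, (4/3)ε)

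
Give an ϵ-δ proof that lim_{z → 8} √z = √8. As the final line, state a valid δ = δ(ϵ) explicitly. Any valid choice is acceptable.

Let ϵ > 0 be given. We want δ > 0 such that 0 < |z − 8| < δ implies |√z − √8| < ϵ.
Rationalise: √z − √8 = (z − 8)/(√z + √8), so |√z − √8| = |z − 8|/(√z + √8).
Restrict δ ≤ 8 so that |z − 8| < 8 forces z > 0, and then √z + √8 > √8.
Hence |√z − √8| < |z − 8|/√8, which is < ϵ once |z − 8| < √8·ϵ.
Take δ = min(8, √8·ϵ). If 0 < |z − 8| < δ then z > 0 and |√z − √8| < |z − 8|/√8 < ϵ.

δ = min(8, √8·ϵ)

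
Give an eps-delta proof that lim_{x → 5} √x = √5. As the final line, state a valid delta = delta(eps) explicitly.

delta = min(5, √5·eps)

Suppose eps > 0. We want delta > 0 such that 0 < |x − 5| < delta implies |√x − √5| < eps.
Multiplying by the conjugate, |√x − √5| = |x − 5|/(√x + √5).
Restrict delta ≤ 5 so that |x − 5| < 5 forces x > 0, and then √x + √5 > √5.
Hence |√x − √5| < |x − 5|/√5, which is < eps once |x − 5| < √5·eps.
Take delta = min(5, √5·eps). If 0 < |x − 5| < delta then x > 0 and |√x − √5| < |x − 5|/√5 < eps.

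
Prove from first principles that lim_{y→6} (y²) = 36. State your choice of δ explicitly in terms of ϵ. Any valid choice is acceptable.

Fix ϵ > 0. We seek δ > 0 with 0 < |y − 6| < δ ⇒ |y² − 36| < ϵ.
Factor: y² − 36 = (y − 6)(y + 6), so |y² − 36| = |y − 6|·|y + 6|.
Restrict δ ≤ 2. Then |y − 6| < 2 gives |y| < 8, so by the triangle inequality |y + 6| ≤ 8 + 6 = 14.
Hence |y² − 36| ≤ 14|y − 6|, which is < ϵ once |y − 6| < ϵ/14.
Take δ = min(2, ϵ/14). If 0 < |y − 6| < δ then both bounds hold and |y² − 36| ≤ 14|y − 6| < 14·(ϵ/14) = ϵ.

δ = min(2, ϵ/14)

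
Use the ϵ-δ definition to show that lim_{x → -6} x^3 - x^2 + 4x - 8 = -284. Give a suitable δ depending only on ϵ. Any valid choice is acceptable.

Let ϵ > 0 be given. We want δ > 0 such that 0 < |x + 6| < δ implies |(x^3 - x^2 + 4x - 8) + 284| < ϵ.
(x^3 - x^2 + 4x - 8) + 284 = x^3 - x^2 + 4x + 276 = (x + 6)(x^2 - 7x + 46).
So |(x^3 - x^2 + 4x - 8) + 284| = |x + 6|·|x^2 - 7x + 46|.
Assume first that |x + 6| < 1, so |x| < 7. Then |x^2 - 7x + 46| ≤ 7^2 + 7·7 + 46 = 144.
Hence |(x^3 - x^2 + 4x - 8) + 284| ≤ 144|x + 6| < ϵ provided |x + 6| < ϵ/144.
Choosing δ = min(1, ϵ/144) ensures both conditions, hence |(x^3 - x^2 + 4x - 8) + 284| < ϵ.

δ = min(1, ϵ/144)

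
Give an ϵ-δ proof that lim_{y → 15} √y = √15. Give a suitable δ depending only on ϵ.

δ = min(15, √15·ϵ)

Let ϵ > 0 be given. We want δ > 0 such that 0 < |y − 15| < δ implies |√y − √15| < ϵ.
Rationalise: √y − √15 = (y − 15)/(√y + √15), so |√y − √15| = |y − 15|/(√y + √15).
Restrict δ ≤ 15 so that |y − 15| < 15 forces y > 0, and then √y + √15 > √15.
Hence |√y − √15| < |y − 15|/√15, which is < ϵ once |y − 15| < √15·ϵ.
Take δ = min(15, √15·ϵ). If 0 < |y − 15| < δ then y > 0 and |√y − √15| < |y − 15|/√15 < ϵ.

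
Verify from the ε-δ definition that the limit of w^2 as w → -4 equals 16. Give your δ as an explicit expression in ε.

δ = min(1, ε/9)

Fix ε > 0. We seek δ > 0 with 0 < |w + 4| < δ ⇒ |w^2 − 16| < ε.
Factor: w^2 − 16 = (w + 4)(w - 4), so |w^2 − 16| = |w + 4|·|w - 4|.
Impose δ ≤ 1 so that |w| < 5; then |w - 4| ≤ 9.
Hence |w^2 − 16| ≤ 9|w + 4|, which is < ε once |w + 4| < ε/9.
Take δ = min(1, ε/9). If 0 < |w + 4| < δ then both bounds hold and |w^2 − 16| ≤ 9|w + 4| < 9·(ε/9) = ε.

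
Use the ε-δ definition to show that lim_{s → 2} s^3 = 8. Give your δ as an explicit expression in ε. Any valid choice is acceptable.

Suppose ε > 0. We seek δ > 0 with 0 < |s − 2| < δ ⇒ |s^3 − 8| < ε.
Factor: s^3 − 8 = (s − 2)(s^2 + 2s + 4), so |s^3 − 8| = |s − 2|·|s^2 + 2s + 4|.
Impose δ ≤ 1 so that |s| < 3; then |s^2 + 2s + 4| ≤ 19.
Hence |s^3 − 8| ≤ 19|s − 2|, which is < ε once |s − 2| < ε/19.
Take δ = min(1, ε/19). If 0 < |s − 2| < δ then both bounds hold and |s^3 − 8| ≤ 19|s − 2| < 19·(ε/19) = ε.

δ = min(1, ε/19)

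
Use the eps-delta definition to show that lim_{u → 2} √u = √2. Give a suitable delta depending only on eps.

delta = min(2, √2·eps)

Suppose eps > 0. We want delta > 0 such that 0 < |u − 2| < delta implies |√u − √2| < eps.
Multiplying by the conjugate, |√u − √2| = |u − 2|/(√u + √2).
Restrict delta ≤ 2 so that |u − 2| < 2 forces u > 0, and then √u + √2 > √2.
Hence |√u − √2| < |u − 2|/√2, which is < eps once |u − 2| < √2·eps.
Take delta = min(2, √2·eps). If 0 < |u − 2| < delta then u > 0 and |√u − √2| < |u − 2|/√2 < eps.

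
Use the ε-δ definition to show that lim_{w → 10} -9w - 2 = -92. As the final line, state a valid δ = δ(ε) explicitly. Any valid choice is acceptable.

Let ε > 0. We need δ > 0 so that 0 < |w − 10| < δ implies |(-9w - 2) + 92| < ε.
Since (-9w - 2) + 92 = -9(w − 10), we have |(-9w - 2) + 92| = 9|w − 10|.
Thus it suffices that |w − 10| < ε/9.
Take δ = ε/9. If 0 < |w − 10| < δ then |(-9w - 2) + 92| = 9|w − 10| < 9·(ε/9) = ε.

δ = ε/9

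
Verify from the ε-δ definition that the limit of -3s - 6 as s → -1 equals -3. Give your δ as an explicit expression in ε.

Let ε > 0. We need δ > 0 so that 0 < |s + 1| < δ implies |(-3s - 6) + 3| < ε.
|(-3s - 6) + 3| = |-3s - 3| = 3|s + 1|.
So 3|s + 1| < ε exactly when |s + 1| < ε/3.
Choosing δ = ε/3 gives |(-3s - 6) + 3| = 3|s + 1| < ε whenever |s + 1| < δ.

δ = ε/3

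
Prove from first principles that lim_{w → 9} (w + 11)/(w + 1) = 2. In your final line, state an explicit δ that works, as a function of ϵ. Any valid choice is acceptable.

Suppose ϵ > 0. We want δ > 0 with 0 < |w − 9| < δ ⇒ |(w + 11)/(w + 1) − 2| < ϵ.
Combining over a common denominator, (w + 11)/(w + 1) − 2 = [(w + 11)·10 − 20·(w + 1)] / [10·(w + 1)] = -10(w − 9) / (10(w + 1)).
So |(w + 11)/(w + 1) − 2| = 10|w − 9| / (10·|w + 1|).
Require δ ≤ 5, so |w + 1| ≥ |10| − |w − 9| > 10 − 5 = 5.
Hence |(w + 11)/(w + 1) − 2| < 10|w − 9|/(10·5) = (1/5)|w − 9|, which is < ϵ once |w − 9| < 5ϵ.
Take δ = min(5, 5ϵ). Then 0 < |w − 9| < δ forces both bounds, so |(w + 11)/(w + 1) − 2| < ϵ.

δ = min(5, 5ϵ)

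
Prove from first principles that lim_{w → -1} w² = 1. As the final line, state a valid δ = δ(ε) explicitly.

δ = min(2, ε/4)

Fix ε > 0. We seek δ > 0 with 0 < |w + 1| < δ ⇒ |w² − 1| < ε.
Factor: w² − 1 = (w + 1)(w - 1), so |w² − 1| = |w + 1|·|w - 1|.
Impose δ ≤ 2 so that |w| < 3; then |w - 1| ≤ 4.
Hence |w² − 1| ≤ 4|w + 1|, which is < ε once |w + 1| < ε/4.
Take δ = min(2, ε/4). If 0 < |w + 1| < δ then both bounds hold and |w² − 1| ≤ 4|w + 1| < 4·(ε/4) = ε.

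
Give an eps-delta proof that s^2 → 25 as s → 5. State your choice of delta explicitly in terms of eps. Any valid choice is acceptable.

Suppose eps > 0. We seek delta > 0 with 0 < |s − 5| < delta ⇒ |s^2 − 25| < eps.
Factor: s^2 − 25 = (s − 5)(s + 5), so |s^2 − 25| = |s − 5|·|s + 5|.
Restrict delta ≤ 1. Then |s − 5| < 1 gives |s| < 6, so by the triangle inequality |s + 5| ≤ 6 + 5 = 11.
Hence |s^2 − 25| ≤ 11|s − 5|, which is < eps once |s − 5| < eps/11.
Take delta = min(1, eps/11). If 0 < |s − 5| < delta then both bounds hold and |s^2 − 25| ≤ 11|s − 5| < 11·(eps/11) = eps.

delta = min(1, eps/11)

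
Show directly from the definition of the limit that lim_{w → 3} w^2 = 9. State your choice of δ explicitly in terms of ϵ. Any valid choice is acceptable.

Fix ϵ > 0. We seek δ > 0 with 0 < |w − 3| < δ ⇒ |w^2 − 9| < ϵ.
Factor: w^2 − 9 = (w − 3)(w + 3), so |w^2 − 9| = |w − 3|·|w + 3|.
Impose δ ≤ 1 so that |w| < 4; then |w + 3| ≤ 7.
Hence |w^2 − 9| ≤ 7|w − 3|, which is < ϵ once |w − 3| < ϵ/7.
Take δ = min(1, ϵ/7). If 0 < |w − 3| < δ then both bounds hold and |w^2 − 9| ≤ 7|w − 3| < 7·(ϵ/7) = ϵ.

δ = min(1, ϵ/7)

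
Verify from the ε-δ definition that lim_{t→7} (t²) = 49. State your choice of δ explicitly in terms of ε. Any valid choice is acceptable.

Let ε > 0 be given. We seek δ > 0 with 0 < |t − 7| < δ ⇒ |t² − 49| < ε.
Factor: t² − 49 = (t − 7)(t + 7), so |t² − 49| = |t − 7|·|t + 7|.
Impose δ ≤ 1 so that |t| < 8; then |t + 7| ≤ 15.
Hence |t² − 49| ≤ 15|t − 7|, which is < ε once |t − 7| < ε/15.
Take δ = min(1, ε/15). If 0 < |t − 7| < δ then both bounds hold and |t² − 49| ≤ 15|t − 7| < 15·(ε/15) = ε.

δ = min(1, ε/15)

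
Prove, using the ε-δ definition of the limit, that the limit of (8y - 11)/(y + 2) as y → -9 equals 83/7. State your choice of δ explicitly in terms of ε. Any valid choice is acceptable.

δ = min(7/2, (49/54)ε)

Let ε > 0 be given. We want δ > 0 with 0 < |y + 9| < δ ⇒ |(8y - 11)/(y + 2) − (83/7)| < ε.
Combining over a common denominator, (8y - 11)/(y + 2) − (83/7) = [(8y - 11)·(-7) − (-83)·(y + 2)] / [(-7)·(y + 2)] = 27(y + 9) / ((-7)(y + 2)).
So |(8y - 11)/(y + 2) − (83/7)| = 27|y + 9| / (7·|y + 2|).
Restrict δ ≤ 7/2. Then |y + 9| < 7/2 gives |y + 2| = |(y + 9) + (-7)| ≥ 7 − 7/2 = 7/2.
Hence |(8y - 11)/(y + 2) − (83/7)| < 27|y + 9|/(7·(7/2)) = (54/49)|y + 9|, which is < ε once |y + 9| < (49/54)ε.
Take δ = min(7/2, (49/54)ε). Then 0 < |y + 9| < δ forces both bounds, so |(8y - 11)/(y + 2) − (83/7)| < ε.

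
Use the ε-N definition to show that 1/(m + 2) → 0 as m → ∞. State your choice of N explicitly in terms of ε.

Fix ε > 0. For m ≥ 1, |1/(m + 2) − 0| = 1/(m + 2) ≤ 1/m.
We need 1/m < ε, i.e. m > 1/ε.
Take N = 1/ε. If m > N then |1/(m + 2)| ≤ 1/m < ε.

N = 1/ε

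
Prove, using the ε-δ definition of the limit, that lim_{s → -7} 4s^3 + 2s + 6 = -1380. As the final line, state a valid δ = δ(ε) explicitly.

Suppose ε > 0. We want δ > 0 such that 0 < |s + 7| < δ implies |(4s^3 + 2s + 6) + 1380| < ε.
(4s^3 + 2s + 6) + 1380 = 4s^3 + 2s + 1386 = (s + 7)(4s^2 - 28s + 198).
So |(4s^3 + 2s + 6) + 1380| = |s + 7|·|4s^2 - 28s + 198|.
Assume first that |s + 7| < 1, so |s| < 8. Then |4s^2 - 28s + 198| ≤ 4·8^2 + 28·8 + 198 = 678.
Hence |(4s^3 + 2s + 6) + 1380| ≤ 678|s + 7| < ε provided |s + 7| < ε/678.
Take δ = min(1, ε/678). Then 0 < |s + 7| < δ gives both |s + 7| < 1 and |s + 7| < ε/678, so |(4s^3 + 2s + 6) + 1380| < ε.

δ = min(1, ε/678)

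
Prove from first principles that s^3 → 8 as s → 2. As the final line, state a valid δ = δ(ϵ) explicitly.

Let ϵ > 0 be given. We seek δ > 0 with 0 < |s − 2| < δ ⇒ |s^3 − 8| < ϵ.
Factor: s^3 − 8 = (s − 2)(s^2 + 2s + 4), so |s^3 − 8| = |s − 2|·|s^2 + 2s + 4|.
Restrict δ ≤ 1. Then |s − 2| < 1 gives |s| < 3, so by the triangle inequality |s^2 + 2s + 4| ≤ 3^2 + 2·3 + 4 = 19.
Hence |s^3 − 8| ≤ 19|s − 2|, which is < ϵ once |s − 2| < ϵ/19.
Take δ = min(1, ϵ/19). If 0 < |s − 2| < δ then both bounds hold and |s^3 − 8| ≤ 19|s − 2| < 19·(ϵ/19) = ϵ.

δ = min(1, ϵ/19)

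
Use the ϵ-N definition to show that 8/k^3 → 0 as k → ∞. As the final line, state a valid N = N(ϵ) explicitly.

Let ϵ > 0. For k ≥ 1, |8/k^3 − 0| = 8/k^3.
8/k^3 < ϵ ⇔ k^3 > 8/ϵ ⇔ k > (8/ϵ)^{1/3}.
Take N = (8/ϵ)^{1/3}. Then k > N implies 8/k^3 < ϵ.

N = (8/ϵ)^{1/3}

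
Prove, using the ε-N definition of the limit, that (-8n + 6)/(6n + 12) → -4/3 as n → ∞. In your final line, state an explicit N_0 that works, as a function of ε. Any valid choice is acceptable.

Let ε > 0. For n ≥ 1, |(-8n + 6)/(6n + 12) + 4/3| = |132|/(6(6n + 12)) = 132/(6(6n + 12)).
Since 6n + 12 ≥ 6n for n ≥ 1, this is ≤ 132/(6·6n) = (11/3)/n.
So |(-8n + 6)/(6n + 12) + 4/3| < ε whenever n > (11/3)/ε.
Take N_0 = (11/3)/ε. If n > N_0 then |(-8n + 6)/(6n + 12) + 4/3| ≤ (11/3)/n < ε.

N_0 = (11/3)/ε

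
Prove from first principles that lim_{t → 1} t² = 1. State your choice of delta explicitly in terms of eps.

Let eps > 0. We seek delta > 0 with 0 < |t − 1| < delta ⇒ |t² − 1| < eps.
Factor: t² − 1 = (t − 1)(t + 1), so |t² − 1| = |t − 1|·|t + 1|.
Impose delta ≤ 1 so that |t| < 2; then |t + 1| ≤ 3.
Hence |t² − 1| ≤ 3|t − 1|, which is < eps once |t − 1| < eps/3.
Take delta = min(1, eps/3). If 0 < |t − 1| < delta then both bounds hold and |t² − 1| ≤ 3|t − 1| < 3·(eps/3) = eps.

delta = min(1, eps/3)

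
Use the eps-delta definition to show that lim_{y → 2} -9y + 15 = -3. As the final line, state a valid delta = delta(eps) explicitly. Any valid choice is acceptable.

Suppose eps > 0. We need delta > 0 so that 0 < |y − 2| < delta implies |(-9y + 15) + 3| < eps.
|(-9y + 15) + 3| = |-9y + 18| = 9|y − 2|.
So 9|y − 2| < eps exactly when |y − 2| < eps/9.
Take delta = eps/9. If 0 < |y − 2| < delta then |(-9y + 15) + 3| = 9|y − 2| < 9·(eps/9) = eps.

delta = eps/9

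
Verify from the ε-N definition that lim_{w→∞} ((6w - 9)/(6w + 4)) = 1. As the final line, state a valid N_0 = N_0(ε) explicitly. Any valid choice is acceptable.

N_0 = (13/6)/ε

Let ε > 0. We seek N_0 > 0 such that w > N_0 implies |(6w - 9)/(6w + 4) − 1| < ε.
(6w - 9)/(6w + 4) − 1 = (6(6w - 9) − 6(6w + 4)) / (6(6w + 4)) = -78/(6(6w + 4)).
For w > 0 we have 6w + 4 > 6w, so |(6w - 9)/(6w + 4) − 1| = 78/(6(6w + 4)) < 78/(6·6w) = (13/6)/w.
Thus |(6w - 9)/(6w + 4) − 1| < ε whenever w > (13/6)/ε.
Take N_0 = (13/6)/ε. If w > N_0 then |(6w - 9)/(6w + 4) − 1| < (13/6)/w < ε.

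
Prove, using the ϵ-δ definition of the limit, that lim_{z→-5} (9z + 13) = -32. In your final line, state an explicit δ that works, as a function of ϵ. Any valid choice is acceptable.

Fix ϵ > 0. We need δ > 0 so that 0 < |z + 5| < δ implies |(9z + 13) + 32| < ϵ.
Since (9z + 13) + 32 = 9(z + 5), we have |(9z + 13) + 32| = 9|z + 5|.
So 9|z + 5| < ϵ exactly when |z + 5| < ϵ/9.
Take δ = ϵ/9. If 0 < |z + 5| < δ then |(9z + 13) + 32| = 9|z + 5| < 9·(ϵ/9) = ϵ.

δ = ϵ/9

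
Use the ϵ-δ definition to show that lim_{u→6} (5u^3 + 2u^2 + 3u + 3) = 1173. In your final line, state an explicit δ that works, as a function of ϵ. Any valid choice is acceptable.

Fix ϵ > 0. We want δ > 0 such that 0 < |u − 6| < δ implies |(5u^3 + 2u^2 + 3u + 3) − 1173| < ϵ.
(5u^3 + 2u^2 + 3u + 3) − 1173 = 5u^3 + 2u^2 + 3u - 1170 = (u − 6)(5u^2 + 32u + 195).
So |(5u^3 + 2u^2 + 3u + 3) − 1173| = |u − 6|·|5u^2 + 32u + 195|.
Require δ ≤ 2. Then |u − 6| < 2 gives |u| < 8, and by the triangle inequality |5u^2 + 32u + 195| ≤ 5·8^2 + 32·8 + 195 = 771.
Hence |(5u^3 + 2u^2 + 3u + 3) − 1173| ≤ 771|u − 6| < ϵ provided |u − 6| < ϵ/771.
Take δ = min(2, ϵ/771). Then 0 < |u − 6| < δ gives both |u − 6| < 2 and |u − 6| < ϵ/771, so |(5u^3 + 2u^2 + 3u + 3) − 1173| < ϵ.

δ = min(2, ϵ/771)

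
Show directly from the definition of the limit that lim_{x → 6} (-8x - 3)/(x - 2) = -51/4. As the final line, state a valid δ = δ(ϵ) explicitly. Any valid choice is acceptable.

Fix ϵ > 0. We want δ > 0 with 0 < |x − 6| < δ ⇒ |(-8x - 3)/(x - 2) + 51/4| < ϵ.
Combining over a common denominator, (-8x - 3)/(x - 2) + 51/4 = [(-8x - 3)·4 − (-51)·(x - 2)] / [4·(x - 2)] = 19(x − 6) / (4(x - 2)).
So |(-8x - 3)/(x - 2) + 51/4| = 19|x − 6| / (4·|x − 2|).
Restrict δ ≤ 2. Then |x − 6| < 2 gives |x − 2| = |(x − 6) + 4| ≥ 4 − 2 = 2.
Hence |(-8x - 3)/(x - 2) + 51/4| < 19|x − 6|/(4·2) = (19/8)|x − 6|, which is < ϵ once |x − 6| < (8/19)ϵ.
Take δ = min(2, (8/19)ϵ). Then 0 < |x − 6| < δ forces both bounds, so |(-8x - 3)/(x - 2) + 51/4| < ϵ.

δ = min(2, (8/19)ϵ)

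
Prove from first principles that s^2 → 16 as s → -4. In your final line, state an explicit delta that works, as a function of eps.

Suppose eps > 0. We seek delta > 0 with 0 < |s + 4| < delta ⇒ |s^2 − 16| < eps.
Factor: s^2 − 16 = (s + 4)(s - 4), so |s^2 − 16| = |s + 4|·|s - 4|.
Impose delta ≤ 1 so that |s| < 5; then |s - 4| ≤ 9.
Hence |s^2 − 16| ≤ 9|s + 4|, which is < eps once |s + 4| < eps/9.
Take delta = min(1, eps/9). If 0 < |s + 4| < delta then both bounds hold and |s^2 − 16| ≤ 9|s + 4| < 9·(eps/9) = eps.

delta = min(1, eps/9)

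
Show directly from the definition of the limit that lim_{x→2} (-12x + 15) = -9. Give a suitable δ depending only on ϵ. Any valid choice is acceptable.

δ = ϵ/12

Let ϵ > 0. We need δ > 0 so that 0 < |x − 2| < δ implies |(-12x + 15) + 9| < ϵ.
|(-12x + 15) + 9| = |-12x + 24| = 12|x − 2|.
Thus it suffices that |x − 2| < ϵ/12.
Take δ = ϵ/12. If 0 < |x − 2| < δ then |(-12x + 15) + 9| = 12|x − 2| < 12·(ϵ/12) = ϵ.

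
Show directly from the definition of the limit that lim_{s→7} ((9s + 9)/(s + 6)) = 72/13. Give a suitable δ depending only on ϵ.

δ = min(13/2, (169/90)ϵ)

Fix ϵ > 0. We want δ > 0 with 0 < |s − 7| < δ ⇒ |(9s + 9)/(s + 6) − (72/13)| < ϵ.
Combining over a common denominator, (9s + 9)/(s + 6) − (72/13) = [(9s + 9)·13 − 72·(s + 6)] / [13·(s + 6)] = 45(s − 7) / (13(s + 6)).
So |(9s + 9)/(s + 6) − (72/13)| = 45|s − 7| / (13·|s + 6|).
Restrict δ ≤ 13/2. Then |s − 7| < 13/2 gives |s + 6| = |(s − 7) + 13| ≥ 13 − 13/2 = 13/2.
Hence |(9s + 9)/(s + 6) − (72/13)| < 45|s − 7|/(13·(13/2)) = (90/169)|s − 7|, which is < ϵ once |s − 7| < (169/90)ϵ.
Take δ = min(13/2, (169/90)ϵ). Then 0 < |s − 7| < δ forces both bounds, so |(9s + 9)/(s + 6) − (72/13)| < ϵ.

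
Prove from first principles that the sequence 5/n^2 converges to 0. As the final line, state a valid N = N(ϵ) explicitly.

N = (5/ϵ)^{1/2}

Let ϵ > 0. For n ≥ 1, |5/n^2 − 0| = 5/n^2.
5/n^2 < ϵ ⇔ n^2 > 5/ϵ ⇔ n > (5/ϵ)^{1/2}.
Take N = (5/ϵ)^{1/2}. Then n > N implies 5/n^2 < ϵ.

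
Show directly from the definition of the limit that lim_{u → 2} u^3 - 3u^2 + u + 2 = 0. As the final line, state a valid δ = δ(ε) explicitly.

Let ε > 0. We want δ > 0 such that 0 < |u − 2| < δ implies |(u^3 - 3u^2 + u + 2)| < ε.
(u^3 - 3u^2 + u + 2) = u^3 - 3u^2 + u + 2 = (u − 2)(u^2 - u - 1).
So |(u^3 - 3u^2 + u + 2)| = |u − 2|·|u^2 - u - 1|.
Assume first that |u − 2| < 1, so |u| < 3. Then |u^2 - u - 1| ≤ 3^2 + 3 + 1 = 13.
Hence |(u^3 - 3u^2 + u + 2)| ≤ 13|u − 2| < ε provided |u − 2| < ε/13.
Choosing δ = min(1, ε/13) ensures both conditions, hence |(u^3 - 3u^2 + u + 2)| < ε.

δ = min(1, ε/13)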